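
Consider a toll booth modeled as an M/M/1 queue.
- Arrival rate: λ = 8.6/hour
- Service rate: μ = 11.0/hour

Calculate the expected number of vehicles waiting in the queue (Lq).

ρ = λ/μ = 8.6/11.0 = 0.7818
For M/M/1: Lq = λ²/(μ(μ-λ))
Lq = 73.96/(11.0 × 2.40)
Lq = 2.8015 vehicles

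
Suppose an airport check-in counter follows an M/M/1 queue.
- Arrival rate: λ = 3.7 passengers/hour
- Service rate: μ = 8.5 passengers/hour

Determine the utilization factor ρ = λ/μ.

Server utilization: ρ = λ/μ
ρ = 3.7/8.5 = 0.4353
The server is busy 43.53% of the time.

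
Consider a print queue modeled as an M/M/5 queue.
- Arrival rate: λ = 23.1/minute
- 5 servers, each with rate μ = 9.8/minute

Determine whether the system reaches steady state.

Stability requires ρ = λ/(cμ) < 1
ρ = 23.1/(5 × 9.8) = 23.1/49.00 = 0.4714
Since 0.4714 < 1, the system is STABLE.
The servers are busy 47.14% of the time.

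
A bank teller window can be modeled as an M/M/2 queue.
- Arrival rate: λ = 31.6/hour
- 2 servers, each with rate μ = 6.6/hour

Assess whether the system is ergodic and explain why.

Stability requires ρ = λ/(cμ) < 1
ρ = 31.6/(2 × 6.6) = 31.6/13.20 = 2.3939
Since 2.3939 ≥ 1, the system is UNSTABLE.
Need c > λ/μ = 31.6/6.6 = 4.79.
Minimum servers needed: c = 5.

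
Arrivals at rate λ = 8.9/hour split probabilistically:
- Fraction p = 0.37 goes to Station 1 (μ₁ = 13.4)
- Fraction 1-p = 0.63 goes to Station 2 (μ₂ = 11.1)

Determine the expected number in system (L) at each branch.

Effective rates: λ₁ = 8.9×0.37 = 3.293, λ₂ = 8.9×0.63 = 5.607
Station 1: ρ₁ = 3.293/13.4 = 0.24575, L₁ = ρ₁/(1-ρ₁) = 0.24575/(1-0.24575) = 0.3258
Station 2: ρ₂ = 5.607/11.1 = 0.50514, L₂ = ρ₂/(1-ρ₂) = 0.50514/(1-0.50514) = 1.0208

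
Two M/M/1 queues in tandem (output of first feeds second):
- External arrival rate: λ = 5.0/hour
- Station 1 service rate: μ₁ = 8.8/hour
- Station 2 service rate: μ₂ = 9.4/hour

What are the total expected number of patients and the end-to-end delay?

By Jackson's theorem, each station behaves as independent M/M/1.
Station 1: ρ₁ = 5.0/8.8 = 0.5682, L₁ = ρ₁/(1-ρ₁) = λ/(μ₁-λ) = 5.0/3.80 = 1.3158
Station 2: ρ₂ = 5.0/9.4 = 0.5319, L₂ = ρ₂/(1-ρ₂) = λ/(μ₂-λ) = 5.0/4.40 = 1.1364
Total: L = L₁ + L₂ = 1.3158 + 1.1364 = 2.4522
W = L/λ = 2.4522/5.0 = 0.4904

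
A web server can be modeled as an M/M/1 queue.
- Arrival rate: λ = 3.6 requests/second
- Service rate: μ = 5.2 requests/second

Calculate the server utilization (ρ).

Server utilization: ρ = λ/μ
ρ = 3.6/5.2 = 0.6923
The server is busy 69.23% of the time.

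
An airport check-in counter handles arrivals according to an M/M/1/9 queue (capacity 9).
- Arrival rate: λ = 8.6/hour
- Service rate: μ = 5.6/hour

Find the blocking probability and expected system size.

ρ = λ/μ = 8.6/5.6 = 1.53571
P₀ = (1-ρ)/(1-ρ^(K+1)) = (1-1.53571)/(1-1.53571^10) = -0.5357/-71.9612 = 0.007444
P_K = P₀×ρ^K = 0.007444 × 1.53571^9 = 0.007444 × 47.5098 = 0.3537
Blocking probability P_9 = 0.3537 (35.37%)
L = ρ[1 - (K+1)ρ^K + Kρ^(K+1)] / [(1-ρ)(1-ρ^(K+1))]
L = 1.53571 × (1 - 10×47.5098 + 9×72.9612) / ((1 - 1.53571) × (1 - 72.9612)) = 7.2723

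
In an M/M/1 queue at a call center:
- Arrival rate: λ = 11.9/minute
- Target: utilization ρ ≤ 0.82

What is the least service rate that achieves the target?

ρ = λ/μ, so μ = λ/ρ
μ ≥ 11.9/0.82 = 14.5122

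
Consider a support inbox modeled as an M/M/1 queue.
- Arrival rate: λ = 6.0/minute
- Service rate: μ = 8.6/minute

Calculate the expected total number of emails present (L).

ρ = λ/μ = 6.0/8.6 = 0.6977
For M/M/1: L = λ/(μ-λ)
L = 6.0/(8.6-6.0) = 6.0/2.60
L = 2.3077 emails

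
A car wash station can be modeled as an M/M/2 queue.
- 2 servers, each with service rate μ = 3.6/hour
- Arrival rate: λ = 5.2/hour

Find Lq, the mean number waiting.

Traffic intensity: ρ = λ/(cμ) = 5.2/(2×3.6) = 0.7222
Since ρ = 0.7222 < 1, system is stable.
Offered load a = λ/μ = cρ = 5.2/3.6 = 1.4444
P₀ = [ Σₙ₌₀^1 aⁿ/n! + a^2/(2!(1-ρ)) ]⁻¹
Σ = a^0/0! + a^1/1! = 1.0000 + 1.4444 = 2.4444
a^2/(2!(1-ρ)) = 2.08642/(2 × 0.277778) = 3.7556
P₀ = 1/(2.4444 + 3.7556) = 0.1613
Lq = P₀·a^2·ρ / (2!(1-ρ)²) = 0.16129 × 2.0864 × 0.72222 / (2 × 0.077160) = 1.5749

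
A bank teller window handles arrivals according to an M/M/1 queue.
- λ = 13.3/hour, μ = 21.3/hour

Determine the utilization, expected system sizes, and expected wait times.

Step 1: ρ = λ/μ = 13.3/21.3 = 0.6244
Step 2: L = λ/(μ-λ) = 13.3/8.00 = 1.6625
Step 3: Lq = λ²/(μ(μ-λ)) = 176.89/(21.3×8.00) = 1.0381
Step 4: W = 1/(μ-λ) = 1/8.00 = 0.1250
Step 5: Wq = λ/(μ(μ-λ)) = 13.3/(21.3×8.00) = 0.07805
Step 6: P(0) = 1-ρ = 0.3756
Verify: L = λW = 13.3×0.1250 = 1.6625 ✔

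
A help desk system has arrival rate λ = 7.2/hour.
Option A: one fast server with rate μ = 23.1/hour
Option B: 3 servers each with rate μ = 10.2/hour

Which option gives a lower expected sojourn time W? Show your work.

Option A: single server μ = 23.1 (M/M/1)
  ρ_A = 7.2/23.1 = 0.3117
  W_A = 1/(μ-λ) = 1/(23.1-7.2) = 1/15.90 = 0.06289

Option B: 3 servers μ = 10.2 (M/M/3)
  ρ_B = λ/(cμ) = 7.2/(3×10.2) = 0.2353
  Offered load a = λ/μ = cρ = 7.2/10.2 = 0.7059
  P₀ = [ Σₙ₌₀^2 aⁿ/n! + a^3/(3!(1-ρ)) ]⁻¹
  Σ = a^0/0! + a^1/1! + a^2/2! = 1.0000 + 0.7059 + 0.2491 = 1.9550
  a^3/(3!(1-ρ)) = 0.35172/(6 × 0.76471) = 0.07666
  P₀ = 1/(1.9550 + 0.07666) = 0.4922
  Lq = P₀·a^3·ρ / (3!(1-ρ)²) = 0.4922 × 0.3517 × 0.2353 / (6 × 0.5848) = 0.01161
  Wq_B = Lq/λ = 0.0116095/7.2 = 0.001612
  W_B = Wq_B + 1/μ = 0.001612 + 0.09804 = 0.09965

Since W_A = 0.06289 < W_B = 0.09965, Option A (single fast server) has the shorter time in system.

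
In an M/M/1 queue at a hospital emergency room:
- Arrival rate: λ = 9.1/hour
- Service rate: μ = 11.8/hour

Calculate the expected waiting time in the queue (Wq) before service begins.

First, compute utilization: ρ = λ/μ = 9.1/11.8 = 0.7712
For M/M/1: Wq = λ/(μ(μ-λ))
Wq = 9.1/(11.8 × (11.8-9.1))
Wq = 9.1/(11.8 × 2.70)
Wq = 0.2856 hours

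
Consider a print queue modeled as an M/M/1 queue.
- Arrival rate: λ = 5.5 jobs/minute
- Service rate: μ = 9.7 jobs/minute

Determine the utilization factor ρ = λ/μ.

Server utilization: ρ = λ/μ
ρ = 5.5/9.7 = 0.5670
The server is busy 56.70% of the time.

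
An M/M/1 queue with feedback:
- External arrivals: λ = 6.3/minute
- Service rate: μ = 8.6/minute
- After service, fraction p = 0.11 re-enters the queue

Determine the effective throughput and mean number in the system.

Effective arrival rate: λ_eff = λ/(1-p) = 6.3/(1-0.11) = 6.3/0.89 = 7.0787
ρ = λ_eff/μ = 7.0787/8.6 = 0.8231
L = ρ/(1-ρ) = 0.8231/(1-0.8231) = 4.6529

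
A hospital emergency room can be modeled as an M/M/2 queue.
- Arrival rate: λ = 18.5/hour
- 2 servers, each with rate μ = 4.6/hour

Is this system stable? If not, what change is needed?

Stability requires ρ = λ/(cμ) < 1
ρ = 18.5/(2 × 4.6) = 18.5/9.20 = 2.0109
Since 2.0109 ≥ 1, the system is UNSTABLE.
Need c > λ/μ = 18.5/4.6 = 4.02.
Minimum servers needed: c = 5.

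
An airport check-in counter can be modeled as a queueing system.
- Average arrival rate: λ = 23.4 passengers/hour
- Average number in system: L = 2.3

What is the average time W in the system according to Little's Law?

Little's Law: L = λW, so W = L/λ
W = 2.3/23.4 = 0.09829 hours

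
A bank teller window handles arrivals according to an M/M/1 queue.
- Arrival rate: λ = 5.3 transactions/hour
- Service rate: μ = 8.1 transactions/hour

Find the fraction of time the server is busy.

Server utilization: ρ = λ/μ
ρ = 5.3/8.1 = 0.6543
The server is busy 65.43% of the time.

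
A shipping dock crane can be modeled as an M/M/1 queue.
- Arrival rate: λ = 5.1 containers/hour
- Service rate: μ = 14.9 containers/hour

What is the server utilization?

Server utilization: ρ = λ/μ
ρ = 5.1/14.9 = 0.3423
The server is busy 34.23% of the time.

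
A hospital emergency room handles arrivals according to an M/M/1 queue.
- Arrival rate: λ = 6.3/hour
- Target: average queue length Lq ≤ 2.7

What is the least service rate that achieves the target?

For M/M/1: Lq = λ²/(μ(μ-λ))
Need Lq ≤ 2.7, i.e. μ(μ-λ) ≥ λ²/2.7
μ² - 6.3μ - 39.69/2.7 ≥ 0  →  μ² - 6.3μ - 14.7000 ≥ 0
Quadratic formula (positive root): μ = [λ + √(λ² + 4×14.7000)]/2
Discriminant: 39.69 + 4×14.7000 = 98.4900, √98.4900 = 9.9242
μ ≥ (6.3 + 9.9242)/2 = 8.1121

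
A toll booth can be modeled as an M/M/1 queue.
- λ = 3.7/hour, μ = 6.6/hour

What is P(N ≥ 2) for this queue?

ρ = λ/μ = 3.7/6.6 = 0.5606
P(N ≥ n) = ρⁿ
P(N ≥ 2) = 0.5606^2
P(N ≥ 2) = 0.3143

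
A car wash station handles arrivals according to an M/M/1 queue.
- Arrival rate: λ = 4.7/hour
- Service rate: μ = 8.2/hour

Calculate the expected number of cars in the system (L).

ρ = λ/μ = 4.7/8.2 = 0.5732
For M/M/1: L = λ/(μ-λ)
L = 4.7/(8.2-4.7) = 4.7/3.50
L = 1.3429 cars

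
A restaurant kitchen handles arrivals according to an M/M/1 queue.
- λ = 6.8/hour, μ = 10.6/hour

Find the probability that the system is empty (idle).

ρ = λ/μ = 6.8/10.6 = 0.6415
P(0) = 1 - ρ = 1 - 0.6415 = 0.3585
The server is idle 35.85% of the time.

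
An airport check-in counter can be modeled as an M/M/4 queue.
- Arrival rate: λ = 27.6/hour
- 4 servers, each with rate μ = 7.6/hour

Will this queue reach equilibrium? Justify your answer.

Stability requires ρ = λ/(cμ) < 1
ρ = 27.6/(4 × 7.6) = 27.6/30.40 = 0.9079
Since 0.9079 < 1, the system is STABLE.
The servers are busy 90.79% of the time.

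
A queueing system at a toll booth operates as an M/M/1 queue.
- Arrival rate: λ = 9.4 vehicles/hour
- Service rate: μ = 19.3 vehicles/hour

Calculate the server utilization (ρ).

Server utilization: ρ = λ/μ
ρ = 9.4/19.3 = 0.4870
The server is busy 48.70% of the time.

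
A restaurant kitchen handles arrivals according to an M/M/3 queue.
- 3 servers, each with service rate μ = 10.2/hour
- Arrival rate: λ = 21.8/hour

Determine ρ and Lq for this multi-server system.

Traffic intensity: ρ = λ/(cμ) = 21.8/(3×10.2) = 0.7124
Since ρ = 0.7124 < 1, system is stable.
Offered load a = λ/μ = cρ = 21.8/10.2 = 2.1373
P₀ = [ Σₙ₌₀^2 aⁿ/n! + a^3/(3!(1-ρ)) ]⁻¹
Σ = a^0/0! + a^1/1! + a^2/2! = 1.0000 + 2.1373 + 2.2839 = 5.4212
a^3/(3!(1-ρ)) = 9.76268/(6 × 0.287582) = 5.6579
P₀ = 1/(5.4212 + 5.6579) = 0.09026
Lq = P₀·a^3·ρ / (3!(1-ρ)²) = 0.09026 × 9.7627 × 0.7124 / (6 × 0.08270) = 1.2651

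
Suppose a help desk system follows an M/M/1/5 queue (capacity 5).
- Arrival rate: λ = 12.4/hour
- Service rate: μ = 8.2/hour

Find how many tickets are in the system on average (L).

ρ = λ/μ = 12.4/8.2 = 1.5122
P₀ = (1-ρ)/(1-ρ^(K+1)) = (1-1.5122)/(1-1.5122^6) = -0.5122/-10.9579 = 0.04674
P_K = P₀×ρ^K = 0.04674 × 1.5122^5 = 0.04674 × 7.9076 = 0.3696
L = ρ[1 - (K+1)ρ^K + Kρ^(K+1)] / [(1-ρ)(1-ρ^(K+1))]
L = 1.5122 × (1 - 6×7.9076 + 5×11.9579) / ((1 - 1.5122) × (1 - 11.9579)) = 3.5952 tickets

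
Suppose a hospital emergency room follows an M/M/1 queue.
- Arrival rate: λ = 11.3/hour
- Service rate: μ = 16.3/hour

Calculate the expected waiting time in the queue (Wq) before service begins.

First, compute utilization: ρ = λ/μ = 11.3/16.3 = 0.6933
For M/M/1: Wq = λ/(μ(μ-λ))
Wq = 11.3/(16.3 × (16.3-11.3))
Wq = 11.3/(16.3 × 5.00)
Wq = 0.1387 hours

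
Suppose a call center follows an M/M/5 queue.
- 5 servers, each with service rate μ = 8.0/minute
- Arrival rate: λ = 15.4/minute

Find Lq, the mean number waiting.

Traffic intensity: ρ = λ/(cμ) = 15.4/(5×8.0) = 0.3850
Since ρ = 0.3850 < 1, system is stable.
Offered load a = λ/μ = cρ = 15.4/8.0 = 1.9250
P₀ = [ Σₙ₌₀^4 aⁿ/n! + a^5/(5!(1-ρ)) ]⁻¹
Σ = a^0/0! + a^1/1! + a^2/2! + a^3/3! + a^4/4! = 1.0000 + 1.9250 + 1.8528 + 1.1889 + 0.5722 = 6.5389
a^5/(5!(1-ρ)) = 26.4334/(120 × 0.6150) = 0.3582
P₀ = 1/(6.5389 + 0.3582) = 0.1450
Lq = P₀·a^5·ρ / (5!(1-ρ)²) = 0.1450 × 26.4334 × 0.3850 / (120 × 0.3782) = 0.03251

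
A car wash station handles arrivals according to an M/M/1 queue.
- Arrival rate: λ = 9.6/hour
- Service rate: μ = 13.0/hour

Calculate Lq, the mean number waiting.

ρ = λ/μ = 9.6/13.0 = 0.7385
For M/M/1: Lq = λ²/(μ(μ-λ))
Lq = 92.16/(13.0 × 3.40)
Lq = 2.0851 cars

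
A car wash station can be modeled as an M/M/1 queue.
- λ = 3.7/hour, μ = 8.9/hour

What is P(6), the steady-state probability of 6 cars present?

ρ = λ/μ = 3.7/8.9 = 0.41573
P(n) = (1-ρ)ρⁿ
P(6) = (1-0.41573) × 0.41573^6
P(6) = 0.58427 × 0.0051626
P(6) = 0.003016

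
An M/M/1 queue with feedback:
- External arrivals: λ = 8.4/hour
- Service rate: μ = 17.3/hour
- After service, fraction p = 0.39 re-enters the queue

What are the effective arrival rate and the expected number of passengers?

Effective arrival rate: λ_eff = λ/(1-p) = 8.4/(1-0.39) = 8.4/0.61 = 13.7705
ρ = λ_eff/μ = 13.7705/17.3 = 0.79598
L = ρ/(1-ρ) = 0.79598/(1-0.79598) = 3.9015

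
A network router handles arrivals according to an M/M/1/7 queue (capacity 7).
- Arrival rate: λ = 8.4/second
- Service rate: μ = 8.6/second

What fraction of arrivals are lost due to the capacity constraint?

ρ = λ/μ = 8.4/8.6 = 0.976744
P₀ = (1-ρ)/(1-ρ^(K+1)) = (1-0.976744)/(1-0.976744^8) = 0.02326/0.1716 = 0.1355
P_K = P₀×ρ^K = 0.135533 × 0.976744^7 = 0.135533 × 0.848136 = 0.1150
Blocking probability = 11.50%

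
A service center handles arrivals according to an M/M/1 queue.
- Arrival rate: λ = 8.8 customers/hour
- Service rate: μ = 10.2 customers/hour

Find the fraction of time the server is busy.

Server utilization: ρ = λ/μ
ρ = 8.8/10.2 = 0.8627
The server is busy 86.27% of the time.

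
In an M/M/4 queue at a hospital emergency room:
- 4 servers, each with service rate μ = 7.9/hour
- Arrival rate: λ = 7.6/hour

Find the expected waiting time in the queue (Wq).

Traffic intensity: ρ = λ/(cμ) = 7.6/(4×7.9) = 0.2405
Since ρ = 0.2405 < 1, system is stable.
Offered load a = λ/μ = cρ = 7.6/7.9 = 0.9620
P₀ = [ Σₙ₌₀^3 aⁿ/n! + a^4/(4!(1-ρ)) ]⁻¹
Σ = a^0/0! + a^1/1! + a^2/2! + a^3/3! = 1.0000 + 0.96203 + 0.46275 + 0.14839 = 2.5732
a^4/(4!(1-ρ)) = 0.8565/(24 × 0.7595) = 0.04699
P₀ = 1/(2.5732 + 0.04699) = 0.3817
Lq = P₀·a^4·ρ / (4!(1-ρ)²) = 0.38166 × 0.85654 × 0.24051 / (24 × 0.57683) = 0.005679
Wq = Lq/λ = 0.0056792/7.6 = 0.0007473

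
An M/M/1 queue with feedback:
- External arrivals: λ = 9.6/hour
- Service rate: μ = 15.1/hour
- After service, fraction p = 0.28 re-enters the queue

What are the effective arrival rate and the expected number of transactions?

Effective arrival rate: λ_eff = λ/(1-p) = 9.6/(1-0.28) = 9.6/0.72 = 13.33333
ρ = λ_eff/μ = 13.33333/15.1 = 0.883002
L = ρ/(1-ρ) = 0.883002/(1-0.883002) = 7.5472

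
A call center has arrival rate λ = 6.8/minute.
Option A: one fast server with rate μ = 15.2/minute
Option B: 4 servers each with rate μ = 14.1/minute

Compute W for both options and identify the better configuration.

Option A: single server μ = 15.2 (M/M/1)
  ρ_A = 6.8/15.2 = 0.4474
  W_A = 1/(μ-λ) = 1/(15.2-6.8) = 1/8.40 = 0.1190

Option B: 4 servers μ = 14.1 (M/M/4)
  ρ_B = λ/(cμ) = 6.8/(4×14.1) = 0.1206
  Offered load a = λ/μ = cρ = 6.8/14.1 = 0.4823
  P₀ = [ Σₙ₌₀^3 aⁿ/n! + a^4/(4!(1-ρ)) ]⁻¹
  Σ = a^0/0! + a^1/1! + a^2/2! + a^3/3! = 1.0000 + 0.4823 + 0.1163 + 0.01869 = 1.6173
  a^4/(4!(1-ρ)) = 0.05410/(24 × 0.8794) = 0.002563
  P₀ = 1/(1.61726 + 0.00256298) = 0.6174
  Lq = P₀·a^4·ρ / (4!(1-ρ)²) = 0.61735 × 0.054095 × 0.12057 / (24 × 0.77340) = 0.0002169
  Wq_B = Lq/λ = 0.0002169/6.8 = 0.00003190
  W_B = Wq_B + 1/μ = 0.00003190 + 0.07092 = 0.07095

Since W_B = 0.07095 < W_A = 0.1190, Option B (multiple servers) has the shorter time in system.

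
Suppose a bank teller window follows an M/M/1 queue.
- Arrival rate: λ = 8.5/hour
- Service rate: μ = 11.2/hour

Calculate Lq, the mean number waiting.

ρ = λ/μ = 8.5/11.2 = 0.7589
For M/M/1: Lq = λ²/(μ(μ-λ))
Lq = 72.25/(11.2 × 2.70)
Lq = 2.3892 transactions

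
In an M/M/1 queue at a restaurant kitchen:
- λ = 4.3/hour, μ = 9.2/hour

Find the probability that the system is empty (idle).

ρ = λ/μ = 4.3/9.2 = 0.4674
P(0) = 1 - ρ = 1 - 0.4674 = 0.5326
The server is idle 53.26% of the time.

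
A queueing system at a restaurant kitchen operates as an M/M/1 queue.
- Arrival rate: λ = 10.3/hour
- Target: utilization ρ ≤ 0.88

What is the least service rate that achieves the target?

ρ = λ/μ, so μ = λ/ρ
μ ≥ 10.3/0.88 = 11.7045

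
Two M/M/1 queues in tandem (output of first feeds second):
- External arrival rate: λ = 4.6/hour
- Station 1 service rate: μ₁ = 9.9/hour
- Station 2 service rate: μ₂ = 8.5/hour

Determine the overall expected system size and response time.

By Jackson's theorem, each station behaves as independent M/M/1.
Station 1: ρ₁ = 4.6/9.9 = 0.4646, L₁ = ρ₁/(1-ρ₁) = λ/(μ₁-λ) = 4.6/5.30 = 0.8679
Station 2: ρ₂ = 4.6/8.5 = 0.5412, L₂ = ρ₂/(1-ρ₂) = λ/(μ₂-λ) = 4.6/3.90 = 1.1795
Total: L = L₁ + L₂ = 0.8679 + 1.1795 = 2.0474
W = L/λ = 2.0474/4.6 = 0.4451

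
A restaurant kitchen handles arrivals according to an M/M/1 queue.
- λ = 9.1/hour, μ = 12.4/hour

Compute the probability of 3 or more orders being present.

ρ = λ/μ = 9.1/12.4 = 0.73387
P(N ≥ n) = ρⁿ
P(N ≥ 3) = 0.73387^3
P(N ≥ 3) = 0.3952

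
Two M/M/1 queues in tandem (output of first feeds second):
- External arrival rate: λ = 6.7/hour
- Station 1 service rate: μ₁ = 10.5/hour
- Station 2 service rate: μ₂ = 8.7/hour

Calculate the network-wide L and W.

By Jackson's theorem, each station behaves as independent M/M/1.
Station 1: ρ₁ = 6.7/10.5 = 0.6381, L₁ = ρ₁/(1-ρ₁) = λ/(μ₁-λ) = 6.7/3.80 = 1.7632
Station 2: ρ₂ = 6.7/8.7 = 0.7701, L₂ = ρ₂/(1-ρ₂) = λ/(μ₂-λ) = 6.7/2.00 = 3.3500
Total: L = L₁ + L₂ = 1.7632 + 3.3500 = 5.1132
W = L/λ = 5.1132/6.7 = 0.7632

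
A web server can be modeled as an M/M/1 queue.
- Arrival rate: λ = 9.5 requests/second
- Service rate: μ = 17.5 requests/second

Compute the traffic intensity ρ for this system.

Server utilization: ρ = λ/μ
ρ = 9.5/17.5 = 0.5429
The server is busy 54.29% of the time.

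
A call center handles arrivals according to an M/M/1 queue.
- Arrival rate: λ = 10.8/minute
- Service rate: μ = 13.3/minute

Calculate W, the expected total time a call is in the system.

First, compute utilization: ρ = λ/μ = 10.8/13.3 = 0.8120
For M/M/1: W = 1/(μ-λ)
W = 1/(13.3-10.8) = 1/2.50
W = 0.4000 minutes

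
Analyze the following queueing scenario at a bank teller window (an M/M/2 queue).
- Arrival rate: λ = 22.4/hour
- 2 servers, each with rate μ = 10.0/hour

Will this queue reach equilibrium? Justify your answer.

Stability requires ρ = λ/(cμ) < 1
ρ = 22.4/(2 × 10.0) = 22.4/20.00 = 1.1200
Since 1.1200 ≥ 1, the system is UNSTABLE.
Need c > λ/μ = 22.4/10.0 = 2.24.
Minimum servers needed: c = 3.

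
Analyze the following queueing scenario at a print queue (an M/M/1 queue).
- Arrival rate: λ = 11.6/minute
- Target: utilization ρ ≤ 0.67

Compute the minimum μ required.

ρ = λ/μ, so μ = λ/ρ
μ ≥ 11.6/0.67 = 17.3134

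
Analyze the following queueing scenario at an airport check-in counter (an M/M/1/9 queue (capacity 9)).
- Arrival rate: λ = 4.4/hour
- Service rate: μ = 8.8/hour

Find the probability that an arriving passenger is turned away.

ρ = λ/μ = 4.4/8.8 = 0.5000
P₀ = (1-ρ)/(1-ρ^(K+1)) = (1-0.5000)/(1-0.5000^10) = 0.5000/0.9990 = 0.5005
P_K = P₀×ρ^K = 0.5005 × 0.5000^9 = 0.5005 × 0.001953 = 0.0009775
Blocking probability = 0.09775%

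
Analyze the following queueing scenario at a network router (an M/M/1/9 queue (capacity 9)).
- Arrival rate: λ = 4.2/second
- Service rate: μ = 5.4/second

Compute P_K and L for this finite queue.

ρ = λ/μ = 4.2/5.4 = 0.77778
P₀ = (1-ρ)/(1-ρ^(K+1)) = (1-0.77778)/(1-0.77778^10) = 0.2222/0.9190 = 0.2418
P_K = P₀×ρ^K = 0.24181 × 0.77778^9 = 0.24181 × 0.10416 = 0.02519
Blocking probability P_9 = 0.02519 (2.52%)
L = ρ[1 - (K+1)ρ^K + Kρ^(K+1)] / [(1-ρ)(1-ρ^(K+1))]
L = 0.77778 × (1 - 10×0.10416 + 9×0.081015) / ((1 - 0.77778) × (1 - 0.081015)) = 2.6185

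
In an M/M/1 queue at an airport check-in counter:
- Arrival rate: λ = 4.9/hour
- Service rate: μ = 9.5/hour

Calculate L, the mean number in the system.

ρ = λ/μ = 4.9/9.5 = 0.5158
For M/M/1: L = λ/(μ-λ)
L = 4.9/(9.5-4.9) = 4.9/4.60
L = 1.0652 passengers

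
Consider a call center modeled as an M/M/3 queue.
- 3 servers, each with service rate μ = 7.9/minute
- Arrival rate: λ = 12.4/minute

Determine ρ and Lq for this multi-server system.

Traffic intensity: ρ = λ/(cμ) = 12.4/(3×7.9) = 0.5232
Since ρ = 0.5232 < 1, system is stable.
Offered load a = λ/μ = cρ = 12.4/7.9 = 1.5696
P₀ = [ Σₙ₌₀^2 aⁿ/n! + a^3/(3!(1-ρ)) ]⁻¹
Σ = a^0/0! + a^1/1! + a^2/2! = 1.0000 + 1.5696 + 1.2319 = 3.8015
a^3/(3!(1-ρ)) = 3.8671/(6 × 0.4768) = 1.3518
P₀ = 1/(3.8015 + 1.3518) = 0.1941
Lq = P₀·a^3·ρ / (3!(1-ρ)²) = 0.1940526 × 3.867086 × 0.5232068 / (6 × 0.2273318) = 0.2878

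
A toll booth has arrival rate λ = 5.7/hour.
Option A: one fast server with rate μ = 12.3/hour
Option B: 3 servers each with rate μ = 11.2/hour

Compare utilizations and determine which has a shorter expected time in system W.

Option A: single server μ = 12.3 (M/M/1)
  ρ_A = 5.7/12.3 = 0.4634
  W_A = 1/(μ-λ) = 1/(12.3-5.7) = 1/6.60 = 0.1515

Option B: 3 servers μ = 11.2 (M/M/3)
  ρ_B = λ/(cμ) = 5.7/(3×11.2) = 0.1696
  Offered load a = λ/μ = cρ = 5.7/11.2 = 0.5089
  P₀ = [ Σₙ₌₀^2 aⁿ/n! + a^3/(3!(1-ρ)) ]⁻¹
  Σ = a^0/0! + a^1/1! + a^2/2! = 1.0000 + 0.5089 + 0.1295 = 1.6384
  a^3/(3!(1-ρ)) = 0.13182/(6 × 0.83036) = 0.02646
  P₀ = 1/(1.63843 + 0.0264578) = 0.6006
  Lq = P₀·a^3·ρ / (3!(1-ρ)²) = 0.60064 × 0.13182 × 0.16964 / (6 × 0.68949) = 0.003247
  Wq_B = Lq/λ = 0.003247/5.7 = 0.0005696
  W_B = Wq_B + 1/μ = 0.0005696 + 0.08929 = 0.08986

Since W_B = 0.08986 < W_A = 0.1515, Option B (multiple servers) has the shorter time in system.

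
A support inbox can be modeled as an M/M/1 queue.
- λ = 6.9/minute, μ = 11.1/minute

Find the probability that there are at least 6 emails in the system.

ρ = λ/μ = 6.9/11.1 = 0.62162
P(N ≥ n) = ρⁿ
P(N ≥ 6) = 0.62162^6
P(N ≥ 6) = 0.05770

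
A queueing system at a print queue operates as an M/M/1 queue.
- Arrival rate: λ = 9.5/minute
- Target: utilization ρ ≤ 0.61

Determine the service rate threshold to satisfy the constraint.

ρ = λ/μ, so μ = λ/ρ
μ ≥ 9.5/0.61 = 15.5738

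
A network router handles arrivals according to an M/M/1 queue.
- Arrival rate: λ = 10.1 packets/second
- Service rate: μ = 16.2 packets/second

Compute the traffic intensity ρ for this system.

Server utilization: ρ = λ/μ
ρ = 10.1/16.2 = 0.6235
The server is busy 62.35% of the time.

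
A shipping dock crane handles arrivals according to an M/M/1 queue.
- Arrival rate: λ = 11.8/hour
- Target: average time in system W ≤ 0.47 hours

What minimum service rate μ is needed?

For M/M/1: W = 1/(μ-λ)
Need W ≤ 0.47, so 1/(μ-λ) ≤ 0.47
μ - λ ≥ 1/0.47 = 2.1277
μ ≥ 11.8 + 2.1277 = 13.9277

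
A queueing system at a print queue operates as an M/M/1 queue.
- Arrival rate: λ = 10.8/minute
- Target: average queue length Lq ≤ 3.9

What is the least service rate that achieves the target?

For M/M/1: Lq = λ²/(μ(μ-λ))
Need Lq ≤ 3.9, i.e. μ(μ-λ) ≥ λ²/3.9
μ² - 10.8μ - 116.64/3.9 ≥ 0  →  μ² - 10.8μ - 29.9077 ≥ 0
Quadratic formula (positive root): μ = [λ + √(λ² + 4×29.9077)]/2
Discriminant: 116.64 + 4×29.9077 = 236.2708, √236.2708 = 15.3711
μ ≥ (10.8 + 15.3711)/2 = 13.0856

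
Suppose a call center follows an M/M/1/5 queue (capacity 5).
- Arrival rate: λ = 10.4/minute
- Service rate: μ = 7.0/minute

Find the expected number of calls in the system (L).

ρ = λ/μ = 10.4/7.0 = 1.4857
P₀ = (1-ρ)/(1-ρ^(K+1)) = (1-1.4857)/(1-1.4857^6) = -0.4857/-9.7544 = 0.04979
P_K = P₀×ρ^K = 0.04979 × 1.4857^5 = 0.04979 × 7.2386 = 0.3604
L = ρ[1 - (K+1)ρ^K + Kρ^(K+1)] / [(1-ρ)(1-ρ^(K+1))]
L = 1.4857 × (1 - 6×7.2386 + 5×10.7544) / ((1 - 1.4857) × (1 - 10.7544)) = 3.5562 calls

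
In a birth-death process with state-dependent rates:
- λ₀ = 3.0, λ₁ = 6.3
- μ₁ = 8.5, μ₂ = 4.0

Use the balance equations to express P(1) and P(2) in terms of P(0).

Balance equations:
State 0: λ₀P₀ = μ₁P₁ → P₁ = (λ₀/μ₁)P₀ = (3.0/8.5)P₀ = 0.3529P₀
State 1: P₂ = (λ₀λ₁)/(μ₁μ₂)P₀ = (3.0×6.3)/(8.5×4.0)P₀ = 0.5559P₀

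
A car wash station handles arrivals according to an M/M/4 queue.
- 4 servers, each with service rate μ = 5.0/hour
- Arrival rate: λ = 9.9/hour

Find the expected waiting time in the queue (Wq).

Traffic intensity: ρ = λ/(cμ) = 9.9/(4×5.0) = 0.4950
Since ρ = 0.4950 < 1, system is stable.
Offered load a = λ/μ = cρ = 9.9/5.0 = 1.9800
P₀ = [ Σₙ₌₀^3 aⁿ/n! + a^4/(4!(1-ρ)) ]⁻¹
Σ = a^0/0! + a^1/1! + a^2/2! + a^3/3! = 1.0000 + 1.9800 + 1.9602 + 1.2937 = 6.2339
a^4/(4!(1-ρ)) = 15.3695/(24 × 0.5050) = 1.2681
P₀ = 1/(6.2339 + 1.2681) = 0.1333
Lq = P₀·a^4·ρ / (4!(1-ρ)²) = 0.1333 × 15.3695 × 0.4950 / (24 × 0.2550) = 0.1657
Wq = Lq/λ = 0.1657/9.9 = 0.01674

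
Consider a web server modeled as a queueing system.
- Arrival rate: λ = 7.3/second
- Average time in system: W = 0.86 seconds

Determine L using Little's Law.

Little's Law: L = λW
L = 7.3 × 0.86 = 6.2780 requests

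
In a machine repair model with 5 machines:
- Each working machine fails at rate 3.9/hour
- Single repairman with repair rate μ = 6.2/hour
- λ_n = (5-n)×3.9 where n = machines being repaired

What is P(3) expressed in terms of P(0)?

P(3)/P(0) = ∏_{i=0}^{3-1} λ_i/μ_{i+1}
= (5-0)×3.9/6.2 × (5-1)×3.9/6.2 × (5-2)×3.9/6.2
= 14.9338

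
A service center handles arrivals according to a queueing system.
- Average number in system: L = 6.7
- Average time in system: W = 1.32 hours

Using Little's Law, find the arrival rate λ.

Little's Law: L = λW, so λ = L/W
λ = 6.7/1.32 = 5.0758 customers/hour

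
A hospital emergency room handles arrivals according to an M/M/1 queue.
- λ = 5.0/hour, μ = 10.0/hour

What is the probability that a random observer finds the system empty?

ρ = λ/μ = 5.0/10.0 = 0.5000
P(0) = 1 - ρ = 1 - 0.5000 = 0.5000
The server is idle 50.00% of the time.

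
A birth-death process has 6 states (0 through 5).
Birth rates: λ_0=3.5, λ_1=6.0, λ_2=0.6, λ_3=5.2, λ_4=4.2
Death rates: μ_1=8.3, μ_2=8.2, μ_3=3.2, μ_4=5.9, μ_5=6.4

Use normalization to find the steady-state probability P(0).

Ratios P(n)/P(0) = (λ₀···λₙ₋₁)/(μ₁···μₙ):
P(1)/P(0) = (3.5)/(8.3) = 0.42169
P(2)/P(0) = (3.5×6.0)/(8.3×8.2) = 0.30855
P(3)/P(0) = (3.5×6.0×0.6)/(8.3×8.2×3.2) = 0.057853
P(4)/P(0) = (3.5×6.0×0.6×5.2)/(8.3×8.2×3.2×5.9) = 0.050989
P(5)/P(0) = (3.5×6.0×0.6×5.2×4.2)/(8.3×8.2×3.2×5.9×6.4) = 0.033462

Normalization: ∑ P(n) = 1
P(0) × (1.0000 + 0.42169 + 0.30855 + 0.057853 + 0.050989 + 0.033462) = 1
P(0) × 1.8725 = 1
P(0) = 1/1.8725 = 0.5340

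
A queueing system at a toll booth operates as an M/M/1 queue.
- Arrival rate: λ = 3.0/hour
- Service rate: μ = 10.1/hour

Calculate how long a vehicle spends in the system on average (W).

First, compute utilization: ρ = λ/μ = 3.0/10.1 = 0.2970
For M/M/1: W = 1/(μ-λ)
W = 1/(10.1-3.0) = 1/7.10
W = 0.1408 hours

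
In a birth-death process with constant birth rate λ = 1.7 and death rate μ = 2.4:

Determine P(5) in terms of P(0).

For constant rates: P(n)/P(0) = (λ/μ)^n
P(5)/P(0) = (1.7/2.4)^5 = 0.7083^5 = 0.1783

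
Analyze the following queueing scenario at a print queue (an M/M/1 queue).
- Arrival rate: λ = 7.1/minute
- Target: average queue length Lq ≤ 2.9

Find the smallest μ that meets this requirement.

For M/M/1: Lq = λ²/(μ(μ-λ))
Need Lq ≤ 2.9, i.e. μ(μ-λ) ≥ λ²/2.9
μ² - 7.1μ - 50.41/2.9 ≥ 0  →  μ² - 7.1μ - 17.38276 ≥ 0
Quadratic formula (positive root): μ = [λ + √(λ² + 4×17.38276)]/2
Discriminant: 50.41 + 4×17.38276 = 119.9410, √119.9410 = 10.9518
μ ≥ (7.1 + 10.9518)/2 = 9.0259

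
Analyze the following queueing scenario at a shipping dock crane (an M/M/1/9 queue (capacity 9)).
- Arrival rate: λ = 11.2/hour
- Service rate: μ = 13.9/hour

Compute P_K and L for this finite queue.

ρ = λ/μ = 11.2/13.9 = 0.805755
P₀ = (1-ρ)/(1-ρ^(K+1)) = (1-0.805755)/(1-0.805755^10) = 0.19425/0.88465 = 0.2196
P_K = P₀×ρ^K = 0.21957 × 0.805755^9 = 0.21957 × 0.14316 = 0.03143
Blocking probability P_9 = 0.03143 (3.14%)
L = ρ[1 - (K+1)ρ^K + Kρ^(K+1)] / [(1-ρ)(1-ρ^(K+1))]
L = 0.805755 × (1 - 10×0.143162 + 9×0.115353) / ((1 - 0.805755) × (1 - 0.115353)) = 2.8442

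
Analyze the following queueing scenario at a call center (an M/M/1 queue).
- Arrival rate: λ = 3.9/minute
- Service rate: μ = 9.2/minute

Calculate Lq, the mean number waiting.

ρ = λ/μ = 3.9/9.2 = 0.4239
For M/M/1: Lq = λ²/(μ(μ-λ))
Lq = 15.21/(9.2 × 5.30)
Lq = 0.3119 calls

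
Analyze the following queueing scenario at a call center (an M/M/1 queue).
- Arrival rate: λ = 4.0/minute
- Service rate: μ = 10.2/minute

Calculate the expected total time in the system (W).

First, compute utilization: ρ = λ/μ = 4.0/10.2 = 0.3922
For M/M/1: W = 1/(μ-λ)
W = 1/(10.2-4.0) = 1/6.20
W = 0.1613 minutes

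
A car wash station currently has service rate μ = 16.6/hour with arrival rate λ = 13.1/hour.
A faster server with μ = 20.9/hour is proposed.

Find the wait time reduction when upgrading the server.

System 1: ρ₁ = 13.1/16.6 = 0.7892, W₁ = 1/(16.6-13.1) = 0.2857
System 2: ρ₂ = 13.1/20.9 = 0.6268, W₂ = 1/(20.9-13.1) = 0.1282
Improvement: (W₁-W₂)/W₁ = (0.2857-0.1282)/0.2857 = 55.13%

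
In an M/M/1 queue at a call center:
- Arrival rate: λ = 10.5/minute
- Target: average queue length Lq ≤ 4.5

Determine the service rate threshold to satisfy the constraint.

For M/M/1: Lq = λ²/(μ(μ-λ))
Need Lq ≤ 4.5, i.e. μ(μ-λ) ≥ λ²/4.5
μ² - 10.5μ - 110.25/4.5 ≥ 0  →  μ² - 10.5μ - 24.5000 ≥ 0
Quadratic formula (positive root): μ = [λ + √(λ² + 4×24.5000)]/2
Discriminant: 110.25 + 4×24.5000 = 208.2500, √208.2500 = 14.43087
μ ≥ (10.5 + 14.43087)/2 = 12.4654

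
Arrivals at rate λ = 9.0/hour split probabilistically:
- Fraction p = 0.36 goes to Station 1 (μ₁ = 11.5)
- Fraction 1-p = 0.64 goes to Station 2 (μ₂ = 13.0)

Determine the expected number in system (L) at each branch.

Effective rates: λ₁ = 9.0×0.36 = 3.24, λ₂ = 9.0×0.64 = 5.76
Station 1: ρ₁ = 3.24/11.5 = 0.28174, L₁ = ρ₁/(1-ρ₁) = 0.28174/(1-0.28174) = 0.3923
Station 2: ρ₂ = 5.76/13.0 = 0.44308, L₂ = ρ₂/(1-ρ₂) = 0.44308/(1-0.44308) = 0.7956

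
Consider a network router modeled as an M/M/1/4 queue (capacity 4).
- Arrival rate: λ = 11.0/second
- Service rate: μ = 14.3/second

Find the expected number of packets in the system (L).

ρ = λ/μ = 11.0/14.3 = 0.76923
P₀ = (1-ρ)/(1-ρ^(K+1)) = (1-0.76923)/(1-0.76923^5) = 0.23077/0.73067 = 0.3158
P_K = P₀×ρ^K = 0.3158 × 0.76923^4 = 0.3158 × 0.3501 = 0.1106
L = ρ[1 - (K+1)ρ^K + Kρ^(K+1)] / [(1-ρ)(1-ρ^(K+1))]
L = 0.76923 × (1 - 5×0.3501 + 4×0.2693) / ((1 - 0.76923) × (1 - 0.2693)) = 1.4903 packets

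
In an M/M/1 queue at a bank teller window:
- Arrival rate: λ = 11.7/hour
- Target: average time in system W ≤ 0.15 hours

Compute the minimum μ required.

For M/M/1: W = 1/(μ-λ)
Need W ≤ 0.15, so 1/(μ-λ) ≤ 0.15
μ - λ ≥ 1/0.15 = 6.6667
μ ≥ 11.7 + 6.6667 = 18.3667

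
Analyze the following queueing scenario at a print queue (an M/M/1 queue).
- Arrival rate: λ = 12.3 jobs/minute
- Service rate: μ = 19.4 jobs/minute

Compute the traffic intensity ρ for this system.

Server utilization: ρ = λ/μ
ρ = 12.3/19.4 = 0.6340
The server is busy 63.40% of the time.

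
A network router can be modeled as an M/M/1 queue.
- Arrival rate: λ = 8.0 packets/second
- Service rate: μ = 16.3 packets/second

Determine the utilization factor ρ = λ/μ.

Server utilization: ρ = λ/μ
ρ = 8.0/16.3 = 0.4908
The server is busy 49.08% of the time.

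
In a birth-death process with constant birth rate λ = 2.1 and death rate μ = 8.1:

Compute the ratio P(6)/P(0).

For constant rates: P(n)/P(0) = (λ/μ)^n
P(6)/P(0) = (2.1/8.1)^6 = 0.25926^6 = 0.0003037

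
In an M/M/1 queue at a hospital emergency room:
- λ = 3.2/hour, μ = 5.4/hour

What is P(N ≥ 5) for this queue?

ρ = λ/μ = 3.2/5.4 = 0.5926
P(N ≥ n) = ρⁿ
P(N ≥ 5) = 0.5926^5
P(N ≥ 5) = 0.07308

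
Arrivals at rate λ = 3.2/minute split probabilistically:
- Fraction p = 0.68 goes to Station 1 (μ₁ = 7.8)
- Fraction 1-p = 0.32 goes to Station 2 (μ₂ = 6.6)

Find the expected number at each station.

Effective rates: λ₁ = 3.2×0.68 = 2.176, λ₂ = 3.2×0.32 = 1.024
Station 1: ρ₁ = 2.176/7.8 = 0.27897, L₁ = ρ₁/(1-ρ₁) = 0.27897/(1-0.27897) = 0.3869
Station 2: ρ₂ = 1.024/6.6 = 0.15515, L₂ = ρ₂/(1-ρ₂) = 0.15515/(1-0.15515) = 0.1836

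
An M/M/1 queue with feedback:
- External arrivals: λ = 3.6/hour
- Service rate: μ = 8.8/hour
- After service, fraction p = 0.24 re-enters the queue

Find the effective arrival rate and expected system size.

Effective arrival rate: λ_eff = λ/(1-p) = 3.6/(1-0.24) = 3.6/0.76 = 4.73684
ρ = λ_eff/μ = 4.73684/8.8 = 0.53828
L = ρ/(1-ρ) = 0.53828/(1-0.53828) = 1.1658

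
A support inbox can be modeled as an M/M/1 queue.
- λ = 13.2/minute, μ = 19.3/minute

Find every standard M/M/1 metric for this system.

Step 1: ρ = λ/μ = 13.2/19.3 = 0.6839
Step 2: L = λ/(μ-λ) = 13.2/6.10 = 2.1639
Step 3: Lq = λ²/(μ(μ-λ)) = 174.24/(19.3×6.10) = 1.4800
Step 4: W = 1/(μ-λ) = 1/6.10 = 0.16393
Step 5: Wq = λ/(μ(μ-λ)) = 13.2/(19.3×6.10) = 0.1121
Step 6: P(0) = 1-ρ = 0.3161
Verify: L = λW = 13.2×0.16393 = 2.1639 ✔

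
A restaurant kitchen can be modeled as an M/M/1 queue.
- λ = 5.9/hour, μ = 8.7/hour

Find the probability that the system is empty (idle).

ρ = λ/μ = 5.9/8.7 = 0.6782
P(0) = 1 - ρ = 1 - 0.6782 = 0.3218
The server is idle 32.18% of the time.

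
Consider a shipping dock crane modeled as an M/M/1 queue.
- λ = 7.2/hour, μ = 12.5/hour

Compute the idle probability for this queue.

ρ = λ/μ = 7.2/12.5 = 0.5760
P(0) = 1 - ρ = 1 - 0.5760 = 0.4240
The server is idle 42.40% of the time.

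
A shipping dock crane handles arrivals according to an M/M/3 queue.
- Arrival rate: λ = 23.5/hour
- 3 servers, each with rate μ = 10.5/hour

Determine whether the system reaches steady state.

Stability requires ρ = λ/(cμ) < 1
ρ = 23.5/(3 × 10.5) = 23.5/31.50 = 0.7460
Since 0.7460 < 1, the system is STABLE.
The servers are busy 74.60% of the time.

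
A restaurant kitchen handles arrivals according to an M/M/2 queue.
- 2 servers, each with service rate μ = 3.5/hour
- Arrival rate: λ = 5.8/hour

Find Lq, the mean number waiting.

Traffic intensity: ρ = λ/(cμ) = 5.8/(2×3.5) = 0.8286
Since ρ = 0.8286 < 1, system is stable.
Offered load a = λ/μ = cρ = 5.8/3.5 = 1.6571
P₀ = [ Σₙ₌₀^1 aⁿ/n! + a^2/(2!(1-ρ)) ]⁻¹
Σ = a^0/0! + a^1/1! = 1.0000 + 1.6571 = 2.6571
a^2/(2!(1-ρ)) = 2.74612/(2 × 0.171429) = 8.0095
P₀ = 1/(2.6571 + 8.0095) = 0.09375
Lq = P₀·a^2·ρ / (2!(1-ρ)²) = 0.0937500 × 2.74612 × 0.828571 / (2 × 0.0293878) = 3.6293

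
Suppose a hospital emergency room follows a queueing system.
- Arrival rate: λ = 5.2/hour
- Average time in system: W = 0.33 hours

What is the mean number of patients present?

Little's Law: L = λW
L = 5.2 × 0.33 = 1.7160 patients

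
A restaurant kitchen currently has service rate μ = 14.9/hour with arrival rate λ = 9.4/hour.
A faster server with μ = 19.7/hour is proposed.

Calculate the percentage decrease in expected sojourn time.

System 1: ρ₁ = 9.4/14.9 = 0.6309, W₁ = 1/(14.9-9.4) = 0.1818
System 2: ρ₂ = 9.4/19.7 = 0.4772, W₂ = 1/(19.7-9.4) = 0.09709
Improvement: (W₁-W₂)/W₁ = (0.1818-0.09709)/0.1818 = 46.60%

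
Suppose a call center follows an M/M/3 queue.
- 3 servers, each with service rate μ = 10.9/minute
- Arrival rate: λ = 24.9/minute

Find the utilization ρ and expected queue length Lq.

Traffic intensity: ρ = λ/(cμ) = 24.9/(3×10.9) = 0.7615
Since ρ = 0.7615 < 1, system is stable.
Offered load a = λ/μ = cρ = 24.9/10.9 = 2.2844
P₀ = [ Σₙ₌₀^2 aⁿ/n! + a^3/(3!(1-ρ)) ]⁻¹
Σ = a^0/0! + a^1/1! + a^2/2! = 1.0000 + 2.2844 + 2.6093 = 5.8937
a^3/(3!(1-ρ)) = 11.92116/(6 × 0.2385321) = 8.3295
P₀ = 1/(5.8937 + 8.3295) = 0.07031
Lq = P₀·a^3·ρ / (3!(1-ρ)²) = 0.070308 × 11.9212 × 0.76147 / (6 × 0.056898) = 1.8695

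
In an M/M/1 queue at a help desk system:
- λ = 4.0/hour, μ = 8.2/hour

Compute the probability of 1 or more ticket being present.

ρ = λ/μ = 4.0/8.2 = 0.4878
P(N ≥ n) = ρⁿ
P(N ≥ 1) = 0.4878^1
P(N ≥ 1) = 0.4878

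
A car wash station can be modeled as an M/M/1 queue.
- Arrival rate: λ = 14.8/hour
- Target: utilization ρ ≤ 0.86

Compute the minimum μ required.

ρ = λ/μ, so μ = λ/ρ
μ ≥ 14.8/0.86 = 17.2093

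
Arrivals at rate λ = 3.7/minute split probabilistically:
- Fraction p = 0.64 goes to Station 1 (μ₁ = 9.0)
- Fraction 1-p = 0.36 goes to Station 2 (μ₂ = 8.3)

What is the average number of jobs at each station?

Effective rates: λ₁ = 3.7×0.64 = 2.368, λ₂ = 3.7×0.36 = 1.332
Station 1: ρ₁ = 2.368/9.0 = 0.26311, L₁ = ρ₁/(1-ρ₁) = 0.26311/(1-0.26311) = 0.3571
Station 2: ρ₂ = 1.332/8.3 = 0.1605, L₂ = ρ₂/(1-ρ₂) = 0.1605/(1-0.1605) = 0.1912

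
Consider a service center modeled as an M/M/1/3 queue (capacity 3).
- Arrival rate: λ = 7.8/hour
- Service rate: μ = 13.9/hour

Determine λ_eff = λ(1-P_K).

ρ = λ/μ = 7.8/13.9 = 0.56115
P₀ = (1-ρ)/(1-ρ^(K+1)) = (1-0.56115)/(1-0.56115^4) = 0.43885/0.90084 = 0.4872
P_K = P₀×ρ^K = 0.48715 × 0.56115^3 = 0.48715 × 0.17670 = 0.08608
λ_eff = λ(1-P_K) = 7.8 × (1 - 0.08608) = 7.8 × 0.91392 = 7.1286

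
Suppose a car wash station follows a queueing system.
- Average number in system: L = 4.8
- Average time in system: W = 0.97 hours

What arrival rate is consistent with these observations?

Little's Law: L = λW, so λ = L/W
λ = 4.8/0.97 = 4.9485 cars/hour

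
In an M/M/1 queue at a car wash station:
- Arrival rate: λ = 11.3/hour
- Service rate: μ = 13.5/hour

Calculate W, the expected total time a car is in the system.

First, compute utilization: ρ = λ/μ = 11.3/13.5 = 0.8370
For M/M/1: W = 1/(μ-λ)
W = 1/(13.5-11.3) = 1/2.20
W = 0.4545 hours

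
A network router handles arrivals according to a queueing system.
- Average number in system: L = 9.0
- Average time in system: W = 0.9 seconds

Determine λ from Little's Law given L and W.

Little's Law: L = λW, so λ = L/W
λ = 9.0/0.9 = 10.0000 packets/second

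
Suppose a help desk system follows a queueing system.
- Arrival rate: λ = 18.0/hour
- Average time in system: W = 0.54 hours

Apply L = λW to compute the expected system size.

Little's Law: L = λW
L = 18.0 × 0.54 = 9.7200 tickets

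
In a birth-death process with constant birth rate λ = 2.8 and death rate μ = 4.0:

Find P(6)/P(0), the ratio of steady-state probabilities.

For constant rates: P(n)/P(0) = (λ/μ)^n
P(6)/P(0) = (2.8/4.0)^6 = 0.7000^6 = 0.1176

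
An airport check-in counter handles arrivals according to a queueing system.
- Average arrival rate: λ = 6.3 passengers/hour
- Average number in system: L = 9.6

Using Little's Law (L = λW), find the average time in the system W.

Little's Law: L = λW, so W = L/λ
W = 9.6/6.3 = 1.5238 hours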